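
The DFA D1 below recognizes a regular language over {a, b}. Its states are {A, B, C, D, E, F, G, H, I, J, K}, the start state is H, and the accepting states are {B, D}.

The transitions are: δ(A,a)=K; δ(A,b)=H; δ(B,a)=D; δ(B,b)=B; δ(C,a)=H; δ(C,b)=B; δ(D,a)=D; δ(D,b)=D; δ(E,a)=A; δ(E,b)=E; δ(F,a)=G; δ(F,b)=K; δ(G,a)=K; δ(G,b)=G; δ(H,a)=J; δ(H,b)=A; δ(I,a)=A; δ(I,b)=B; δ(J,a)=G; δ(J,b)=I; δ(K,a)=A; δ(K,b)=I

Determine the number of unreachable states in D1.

3

Starting at H and following transitions, the reachable set is {A, B, D, G, H, I, J, K}. That leaves C, E, F unreachable — 3 in total.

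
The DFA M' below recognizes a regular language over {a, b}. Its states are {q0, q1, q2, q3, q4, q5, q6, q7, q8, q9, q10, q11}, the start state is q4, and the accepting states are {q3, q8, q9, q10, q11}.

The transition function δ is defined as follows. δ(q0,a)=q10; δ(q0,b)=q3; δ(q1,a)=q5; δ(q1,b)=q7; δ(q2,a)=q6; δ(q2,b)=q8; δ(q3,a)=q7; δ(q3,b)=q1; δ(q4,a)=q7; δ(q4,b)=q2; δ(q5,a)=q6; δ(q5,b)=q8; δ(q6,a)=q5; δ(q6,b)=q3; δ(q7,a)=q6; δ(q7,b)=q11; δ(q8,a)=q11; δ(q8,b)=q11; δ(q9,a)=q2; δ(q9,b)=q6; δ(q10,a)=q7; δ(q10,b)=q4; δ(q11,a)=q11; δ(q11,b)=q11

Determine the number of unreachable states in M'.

No path from q4 leads to q0, q9, q10; the other 9 states are all reachable.

3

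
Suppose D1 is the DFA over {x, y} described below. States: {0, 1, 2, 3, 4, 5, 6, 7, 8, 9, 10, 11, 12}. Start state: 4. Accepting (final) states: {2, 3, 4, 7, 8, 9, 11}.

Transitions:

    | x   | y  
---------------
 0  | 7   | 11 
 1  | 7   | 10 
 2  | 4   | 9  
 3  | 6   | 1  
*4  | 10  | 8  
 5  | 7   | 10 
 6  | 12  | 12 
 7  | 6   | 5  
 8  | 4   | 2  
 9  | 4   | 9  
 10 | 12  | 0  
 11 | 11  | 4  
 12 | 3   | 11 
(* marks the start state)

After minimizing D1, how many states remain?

All states are reachable from the start state.
P0 = {2,3,4,7,8,9,11} | {0,1,5,6,10,12}.
Refine {2,3,4,7,8,9,11} on symbol x: members go to different blocks, giving {2,8,9,11} and {3,4,7}.
Refine {2,8,9,11} on symbol x: members go to different blocks, giving {2,8,9} and {11}.
On input x, block {0,1,5,6,10,12} splits into {0,1,5,12} and {6,10}.
Split {0,1,5,12} by δ(·,y) → {0,12} and {1,5}.
Refine {3,4,7} on symbol y: members go to different blocks, giving {3,7} and {4}.
The partition is now stable with 7 blocks: {2,8,9} | {0,12} | {3,7} | {11} | {6,10} | {1,5} | {4}.

7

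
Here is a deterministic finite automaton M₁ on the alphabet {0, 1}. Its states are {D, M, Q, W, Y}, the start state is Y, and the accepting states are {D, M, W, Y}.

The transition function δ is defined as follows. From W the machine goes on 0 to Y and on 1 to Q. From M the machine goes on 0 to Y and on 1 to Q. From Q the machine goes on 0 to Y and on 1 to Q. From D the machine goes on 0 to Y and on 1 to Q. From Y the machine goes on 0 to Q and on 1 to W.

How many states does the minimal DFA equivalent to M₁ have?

3

First remove the unreachable states {D,M}; 3 states remain.
Start with accepting vs non-accepting: {W,Y} | {Q}.
Split {W,Y} by δ(·,0) → {Y} and {W}.
No further refinement is possible. Final partition (3 blocks): {Y} | {Q} | {W}.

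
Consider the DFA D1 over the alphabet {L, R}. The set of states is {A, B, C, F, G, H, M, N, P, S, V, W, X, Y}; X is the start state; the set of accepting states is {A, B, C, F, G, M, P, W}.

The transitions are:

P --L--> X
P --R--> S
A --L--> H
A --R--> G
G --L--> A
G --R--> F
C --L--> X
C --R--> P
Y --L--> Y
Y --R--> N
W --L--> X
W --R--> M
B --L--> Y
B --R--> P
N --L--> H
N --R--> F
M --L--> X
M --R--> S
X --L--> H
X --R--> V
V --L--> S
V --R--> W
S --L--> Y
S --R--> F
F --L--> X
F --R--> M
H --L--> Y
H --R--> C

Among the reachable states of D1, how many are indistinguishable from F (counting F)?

States {A,B,G} cannot be reached from the start state, so discard them.
Start with accepting vs non-accepting: {C,F,M,P,W} | {H,N,S,V,X,Y}.
Refine {C,F,M,P,W} on symbol R: members go to different blocks, giving {C,F,W} and {M,P}.
Refine {H,N,S,V,X,Y} on symbol R: members go to different blocks, giving {H,N,S,V} and {X,Y}.
Refine {H,N,S,V} on symbol L: members go to different blocks, giving {N,V} and {H,S}.
On input L, block {X,Y} splits into {X} and {Y}.
Stable partition: {C,F,W} | {N,V} | {M,P} | {X} | {H,S} | {Y} — 6 equivalence classes.
The equivalence class containing F is {C,F,W}, of size 3.

3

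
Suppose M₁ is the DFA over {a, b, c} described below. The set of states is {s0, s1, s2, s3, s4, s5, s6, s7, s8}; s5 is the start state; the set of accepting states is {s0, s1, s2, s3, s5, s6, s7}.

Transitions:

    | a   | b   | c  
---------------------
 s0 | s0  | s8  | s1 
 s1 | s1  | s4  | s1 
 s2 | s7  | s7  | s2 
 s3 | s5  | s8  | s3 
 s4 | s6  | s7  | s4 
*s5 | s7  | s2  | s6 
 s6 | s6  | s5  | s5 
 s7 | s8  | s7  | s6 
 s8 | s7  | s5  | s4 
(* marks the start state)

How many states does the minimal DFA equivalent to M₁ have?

First remove the unreachable states {s0,s1,s3}; 6 states remain.
P0 = {s2,s5,s6,s7} | {s4,s8}.
Refine {s2,s5,s6,s7} on symbol a: members go to different blocks, giving {s2,s5,s6} and {s7}.
Refine {s2,s5,s6} on symbol a: members go to different blocks, giving {s2,s5} and {s6}.
Refine {s2,s5} on symbol b: members go to different blocks, giving {s2} and {s5}.
Refine {s4,s8} on symbol a: members go to different blocks, giving {s4} and {s8}.
The partition is now stable with 6 blocks: {s2} | {s4} | {s7} | {s6} | {s5} | {s8}.

6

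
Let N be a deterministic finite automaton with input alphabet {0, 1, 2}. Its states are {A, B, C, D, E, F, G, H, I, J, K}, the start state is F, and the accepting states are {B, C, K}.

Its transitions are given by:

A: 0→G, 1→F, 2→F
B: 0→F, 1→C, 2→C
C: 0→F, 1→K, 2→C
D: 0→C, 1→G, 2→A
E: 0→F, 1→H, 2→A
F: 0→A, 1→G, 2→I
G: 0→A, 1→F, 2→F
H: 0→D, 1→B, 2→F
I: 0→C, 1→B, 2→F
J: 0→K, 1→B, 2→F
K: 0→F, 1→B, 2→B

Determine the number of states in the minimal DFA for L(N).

First remove the unreachable states {D,E,H,J}; 7 states remain.
Initial partition by acceptance: {B,C,K} | {A,F,G,I}.
Split {A,F,G,I} by δ(·,0) → {A,F,G} and {I}.
Split {A,F,G} by δ(·,2) → {A,G} and {F}.
No further refinement is possible. Final partition (4 blocks): {B,C,K} | {A,G} | {I} | {F}.

4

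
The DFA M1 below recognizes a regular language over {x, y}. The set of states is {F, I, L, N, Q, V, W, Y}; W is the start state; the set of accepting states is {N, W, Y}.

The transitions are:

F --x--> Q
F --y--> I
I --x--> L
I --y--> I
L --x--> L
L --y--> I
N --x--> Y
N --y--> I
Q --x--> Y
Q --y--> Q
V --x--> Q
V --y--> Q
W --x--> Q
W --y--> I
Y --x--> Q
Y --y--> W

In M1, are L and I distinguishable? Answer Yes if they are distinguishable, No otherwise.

No

Reachable states from the start: {I,L,Q,W,Y}. Unreachable: {F,N,V} — drop them.
P0 = {W,Y} | {I,L,Q}.
Refine {W,Y} on symbol y: members go to different blocks, giving {Y} and {W}.
Refine {I,L,Q} on symbol x: members go to different blocks, giving {I,L} and {Q}.
The partition is now stable with 4 blocks: {Y} | {I,L} | {W} | {Q}.
L and I lie in the same block of the stable partition, so they are equivalent — no string distinguishes them.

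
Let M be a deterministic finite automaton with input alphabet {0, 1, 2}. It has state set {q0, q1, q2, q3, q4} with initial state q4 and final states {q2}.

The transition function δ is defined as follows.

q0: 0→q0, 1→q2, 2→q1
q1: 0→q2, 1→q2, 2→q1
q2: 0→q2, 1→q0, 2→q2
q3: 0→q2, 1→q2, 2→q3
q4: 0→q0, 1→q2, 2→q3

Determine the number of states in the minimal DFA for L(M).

3

Start with accepting vs non-accepting: {q2} | {q0,q1,q3,q4}.
On input 0, block {q0,q1,q3,q4} splits into {q0,q4} and {q1,q3}.
The partition is now stable with 3 blocks: {q2} | {q0,q4} | {q1,q3}.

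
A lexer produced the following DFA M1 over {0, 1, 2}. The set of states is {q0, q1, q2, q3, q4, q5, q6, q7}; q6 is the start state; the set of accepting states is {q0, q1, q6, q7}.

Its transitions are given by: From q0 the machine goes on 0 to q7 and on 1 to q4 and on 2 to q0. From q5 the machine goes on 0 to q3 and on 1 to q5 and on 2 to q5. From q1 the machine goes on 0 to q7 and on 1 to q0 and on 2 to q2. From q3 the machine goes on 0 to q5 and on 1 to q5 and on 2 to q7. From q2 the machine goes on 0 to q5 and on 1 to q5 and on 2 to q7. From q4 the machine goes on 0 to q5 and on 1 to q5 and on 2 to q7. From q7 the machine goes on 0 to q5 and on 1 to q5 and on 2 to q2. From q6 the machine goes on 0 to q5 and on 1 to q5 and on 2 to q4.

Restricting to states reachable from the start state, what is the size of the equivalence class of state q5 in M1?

1

States {q0,q1} cannot be reached from the start state, so discard them.
Initial partition by acceptance: {q6,q7} | {q2,q3,q4,q5}.
Refine {q2,q3,q4,q5} on symbol 2: members go to different blocks, giving {q2,q3,q4} and {q5}.
Stable partition: {q6,q7} | {q2,q3,q4} | {q5} — 3 equivalence classes.
The equivalence class containing q5 is {q5}, of size 1.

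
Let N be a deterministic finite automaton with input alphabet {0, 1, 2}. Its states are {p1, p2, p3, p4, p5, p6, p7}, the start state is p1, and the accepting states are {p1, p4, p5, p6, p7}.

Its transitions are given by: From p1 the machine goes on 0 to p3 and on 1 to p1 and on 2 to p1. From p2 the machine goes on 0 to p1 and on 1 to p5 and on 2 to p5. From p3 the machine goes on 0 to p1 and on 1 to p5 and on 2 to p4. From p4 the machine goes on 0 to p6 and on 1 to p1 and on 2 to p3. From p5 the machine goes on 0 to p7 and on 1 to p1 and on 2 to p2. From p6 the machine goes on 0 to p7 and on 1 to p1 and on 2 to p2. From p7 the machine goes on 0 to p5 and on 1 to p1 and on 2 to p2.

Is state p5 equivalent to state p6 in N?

Yes

All states are reachable from the start state.
P0 = {p1,p4,p5,p6,p7} | {p2,p3}.
Refine {p1,p4,p5,p6,p7} on symbol 0: members go to different blocks, giving {p4,p5,p6,p7} and {p1}.
The partition is now stable with 3 blocks: {p4,p5,p6,p7} | {p2,p3} | {p1}.
p5 and p6 lie in the same block of the stable partition, so they are equivalent — no string distinguishes them.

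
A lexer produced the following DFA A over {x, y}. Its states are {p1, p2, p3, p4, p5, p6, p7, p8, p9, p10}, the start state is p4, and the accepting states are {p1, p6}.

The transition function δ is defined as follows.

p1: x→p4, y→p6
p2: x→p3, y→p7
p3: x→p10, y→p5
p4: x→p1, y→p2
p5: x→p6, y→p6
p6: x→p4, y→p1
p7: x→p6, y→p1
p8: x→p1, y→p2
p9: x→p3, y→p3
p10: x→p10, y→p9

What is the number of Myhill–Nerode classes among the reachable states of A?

7

First remove the unreachable states {p8}; 9 states remain.
Start with accepting vs non-accepting: {p1,p6} | {p2,p3,p4,p5,p7,p9,p10}.
Split {p2,p3,p4,p5,p7,p9,p10} by δ(·,x) → {p2,p3,p9,p10} and {p4,p5,p7}.
Split {p2,p3,p9,p10} by δ(·,y) → {p2,p3} and {p9,p10}.
Refine {p2,p3} on symbol x: members go to different blocks, giving {p2} and {p3}.
On input y, block {p4,p5,p7} splits into {p5,p7} and {p4}.
Refine {p9,p10} on symbol x: members go to different blocks, giving {p9} and {p10}.
Stable partition: {p1,p6} | {p2} | {p5,p7} | {p9} | {p3} | {p4} | {p10} — 7 equivalence classes.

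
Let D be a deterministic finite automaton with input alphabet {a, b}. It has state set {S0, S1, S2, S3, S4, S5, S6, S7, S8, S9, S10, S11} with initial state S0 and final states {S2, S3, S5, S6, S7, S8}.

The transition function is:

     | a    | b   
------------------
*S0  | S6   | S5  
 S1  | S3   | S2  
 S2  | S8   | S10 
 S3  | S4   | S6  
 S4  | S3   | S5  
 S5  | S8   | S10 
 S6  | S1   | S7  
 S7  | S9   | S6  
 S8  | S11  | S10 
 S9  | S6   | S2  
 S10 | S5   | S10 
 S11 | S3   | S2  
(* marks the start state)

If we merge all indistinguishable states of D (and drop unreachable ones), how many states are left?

5

Start with accepting vs non-accepting: {S2,S3,S5,S6,S7,S8} | {S0,S1,S4,S9,S10,S11}.
On input a, block {S2,S3,S5,S6,S7,S8} splits into {S3,S6,S7,S8} and {S2,S5}.
Refine {S3,S6,S7,S8} on symbol b: members go to different blocks, giving {S3,S6,S7} and {S8}.
Split {S0,S1,S4,S9,S10,S11} by δ(·,a) → {S0,S1,S4,S9,S11} and {S10}.
The partition is now stable with 5 blocks: {S3,S6,S7} | {S0,S1,S4,S9,S11} | {S2,S5} | {S8} | {S10}.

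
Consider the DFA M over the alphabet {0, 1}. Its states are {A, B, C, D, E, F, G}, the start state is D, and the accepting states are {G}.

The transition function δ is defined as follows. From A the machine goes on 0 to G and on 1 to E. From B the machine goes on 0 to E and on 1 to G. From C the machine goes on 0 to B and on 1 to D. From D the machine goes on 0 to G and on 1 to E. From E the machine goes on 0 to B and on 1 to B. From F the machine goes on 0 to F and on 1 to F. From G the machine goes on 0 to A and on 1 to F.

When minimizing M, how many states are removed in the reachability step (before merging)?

1

No path from D leads to C; the other 6 states are all reachable.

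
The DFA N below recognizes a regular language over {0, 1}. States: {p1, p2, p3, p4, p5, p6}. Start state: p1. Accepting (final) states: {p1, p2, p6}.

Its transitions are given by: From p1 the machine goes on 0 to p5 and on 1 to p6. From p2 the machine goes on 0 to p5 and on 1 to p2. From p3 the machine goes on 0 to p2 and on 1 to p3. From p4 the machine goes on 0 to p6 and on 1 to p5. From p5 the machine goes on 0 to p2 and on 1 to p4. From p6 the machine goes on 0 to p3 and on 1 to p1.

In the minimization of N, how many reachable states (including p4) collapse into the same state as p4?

3

All states are reachable from the start state.
P0 = {p1,p2,p6} | {p3,p4,p5}.
No further refinement is possible. Final partition (2 blocks): {p1,p2,p6} | {p3,p4,p5}.
State p4 belongs to the block {p3,p4,p5}, which has 3 states.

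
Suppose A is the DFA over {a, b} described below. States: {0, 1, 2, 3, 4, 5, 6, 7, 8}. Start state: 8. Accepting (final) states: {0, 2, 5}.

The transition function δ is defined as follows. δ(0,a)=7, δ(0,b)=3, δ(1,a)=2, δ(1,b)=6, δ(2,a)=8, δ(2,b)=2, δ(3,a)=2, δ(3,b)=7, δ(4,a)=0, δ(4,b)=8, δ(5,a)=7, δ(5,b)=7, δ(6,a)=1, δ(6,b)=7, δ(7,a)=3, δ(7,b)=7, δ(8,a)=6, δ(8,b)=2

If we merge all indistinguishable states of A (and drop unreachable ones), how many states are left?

4

First remove the unreachable states {0,4,5}; 6 states remain.
Initial partition by acceptance: {2} | {1,3,6,7,8}.
On input a, block {1,3,6,7,8} splits into {6,7,8} and {1,3}.
Refine {6,7,8} on symbol a: members go to different blocks, giving {6,7} and {8}.
The partition is now stable with 4 blocks: {2} | {6,7} | {1,3} | {8}.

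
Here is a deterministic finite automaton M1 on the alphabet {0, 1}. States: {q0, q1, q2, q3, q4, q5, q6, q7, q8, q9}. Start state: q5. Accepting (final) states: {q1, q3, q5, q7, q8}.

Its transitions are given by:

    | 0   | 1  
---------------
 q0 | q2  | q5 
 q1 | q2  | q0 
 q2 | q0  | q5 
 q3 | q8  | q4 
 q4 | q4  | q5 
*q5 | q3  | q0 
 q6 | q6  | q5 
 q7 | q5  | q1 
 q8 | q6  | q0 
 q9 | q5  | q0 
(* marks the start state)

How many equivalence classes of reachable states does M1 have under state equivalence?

4

Reachable states from the start: {q0,q2,q3,q4,q5,q6,q8}. Unreachable: {q1,q7,q9} — drop them.
Initial partition by acceptance: {q3,q5,q8} | {q0,q2,q4,q6}.
On input 0, block {q3,q5,q8} splits into {q3,q5} and {q8}.
On input 0, block {q3,q5} splits into {q3} and {q5}.
No further refinement is possible. Final partition (4 blocks): {q3} | {q0,q2,q4,q6} | {q8} | {q5}.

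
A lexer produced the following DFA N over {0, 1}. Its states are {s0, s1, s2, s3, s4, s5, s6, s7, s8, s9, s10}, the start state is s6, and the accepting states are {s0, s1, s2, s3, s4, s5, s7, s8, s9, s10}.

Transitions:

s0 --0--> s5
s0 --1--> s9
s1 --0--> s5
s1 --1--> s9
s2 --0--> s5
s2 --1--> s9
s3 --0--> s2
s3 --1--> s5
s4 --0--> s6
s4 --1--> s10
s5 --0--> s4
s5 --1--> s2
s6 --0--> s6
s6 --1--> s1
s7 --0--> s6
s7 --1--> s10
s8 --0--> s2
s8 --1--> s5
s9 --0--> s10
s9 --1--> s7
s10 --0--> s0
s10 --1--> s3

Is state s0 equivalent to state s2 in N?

Yes

First remove the unreachable states {s8}; 10 states remain.
Initial partition by acceptance: {s0,s1,s2,s3,s4,s5,s7,s9,s10} | {s6}.
On input 0, block {s0,s1,s2,s3,s4,s5,s7,s9,s10} splits into {s0,s1,s2,s3,s5,s9,s10} and {s4,s7}.
Split {s0,s1,s2,s3,s5,s9,s10} by δ(·,0) → {s0,s1,s2,s3,s9,s10} and {s5}.
On input 0, block {s0,s1,s2,s3,s9,s10} splits into {s0,s1,s2} and {s3,s9,s10}.
Refine {s3,s9,s10} on symbol 0: members go to different blocks, giving {s3,s10} and {s9}.
Split {s3,s10} by δ(·,1) → {s3} and {s10}.
The partition is now stable with 7 blocks: {s0,s1,s2} | {s6} | {s4,s7} | {s5} | {s3} | {s9} | {s10}.
s0 and s2 lie in the same block of the stable partition, so they are equivalent — no string distinguishes them.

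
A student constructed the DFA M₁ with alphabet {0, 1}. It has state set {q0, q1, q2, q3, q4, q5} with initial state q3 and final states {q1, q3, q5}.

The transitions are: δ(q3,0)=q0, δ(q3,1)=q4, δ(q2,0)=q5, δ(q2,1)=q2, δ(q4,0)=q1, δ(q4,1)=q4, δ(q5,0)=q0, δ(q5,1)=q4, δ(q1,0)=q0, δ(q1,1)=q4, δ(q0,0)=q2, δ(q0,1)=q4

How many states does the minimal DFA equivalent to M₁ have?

3

Initial partition by acceptance: {q1,q3,q5} | {q0,q2,q4}.
On input 0, block {q0,q2,q4} splits into {q2,q4} and {q0}.
No further refinement is possible. Final partition (3 blocks): {q1,q3,q5} | {q2,q4} | {q0}.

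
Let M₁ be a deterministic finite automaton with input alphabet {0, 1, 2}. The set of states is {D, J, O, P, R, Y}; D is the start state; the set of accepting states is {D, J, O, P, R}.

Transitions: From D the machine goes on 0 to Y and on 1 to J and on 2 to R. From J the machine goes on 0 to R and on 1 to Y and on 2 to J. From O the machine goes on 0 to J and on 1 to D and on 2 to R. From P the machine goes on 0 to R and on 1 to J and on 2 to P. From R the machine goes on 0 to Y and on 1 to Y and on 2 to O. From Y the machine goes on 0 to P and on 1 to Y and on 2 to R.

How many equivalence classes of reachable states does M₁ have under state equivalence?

Every state is reachable, so we keep all 6.
Start with accepting vs non-accepting: {D,J,O,P,R} | {Y}.
On input 0, block {D,J,O,P,R} splits into {J,O,P} and {D,R}.
Refine {J,O,P} on symbol 0: members go to different blocks, giving {J,P} and {O}.
Split {J,P} by δ(·,1) → {J} and {P}.
On input 1, block {D,R} splits into {D} and {R}.
The partition is now stable with 6 blocks: {J} | {Y} | {D} | {O} | {P} | {R}.

6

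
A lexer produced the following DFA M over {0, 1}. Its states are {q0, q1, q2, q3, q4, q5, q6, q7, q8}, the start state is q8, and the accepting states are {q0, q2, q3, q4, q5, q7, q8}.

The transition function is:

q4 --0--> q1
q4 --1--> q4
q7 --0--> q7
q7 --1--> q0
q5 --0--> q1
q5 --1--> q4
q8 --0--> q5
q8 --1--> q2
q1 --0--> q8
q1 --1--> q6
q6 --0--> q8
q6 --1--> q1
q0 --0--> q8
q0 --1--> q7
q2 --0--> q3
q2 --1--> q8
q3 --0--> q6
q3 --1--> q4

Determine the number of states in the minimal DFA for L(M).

States {q0,q7} cannot be reached from the start state, so discard them.
Initial partition by acceptance: {q2,q3,q4,q5,q8} | {q1,q6}.
On input 0, block {q2,q3,q4,q5,q8} splits into {q3,q4,q5} and {q2,q8}.
No further refinement is possible. Final partition (3 blocks): {q3,q4,q5} | {q1,q6} | {q2,q8}.

3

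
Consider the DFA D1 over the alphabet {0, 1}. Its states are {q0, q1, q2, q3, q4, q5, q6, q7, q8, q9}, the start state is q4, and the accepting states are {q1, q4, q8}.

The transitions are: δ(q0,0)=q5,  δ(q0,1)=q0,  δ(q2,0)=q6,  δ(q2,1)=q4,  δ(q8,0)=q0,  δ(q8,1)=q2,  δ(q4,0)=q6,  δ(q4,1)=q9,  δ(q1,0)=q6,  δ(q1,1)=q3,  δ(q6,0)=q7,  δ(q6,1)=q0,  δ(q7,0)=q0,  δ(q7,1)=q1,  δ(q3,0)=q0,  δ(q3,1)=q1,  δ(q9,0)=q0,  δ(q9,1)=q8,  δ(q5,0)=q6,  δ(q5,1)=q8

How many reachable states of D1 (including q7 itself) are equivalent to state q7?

5

Every state is reachable, so we keep all 10.
Initial partition by acceptance: {q1,q4,q8} | {q0,q2,q3,q5,q6,q7,q9}.
Refine {q0,q2,q3,q5,q6,q7,q9} on symbol 1: members go to different blocks, giving {q2,q3,q5,q7,q9} and {q0,q6}.
No further refinement is possible. Final partition (3 blocks): {q1,q4,q8} | {q2,q3,q5,q7,q9} | {q0,q6}.
State q7 belongs to the block {q2,q3,q5,q7,q9}, which has 5 states.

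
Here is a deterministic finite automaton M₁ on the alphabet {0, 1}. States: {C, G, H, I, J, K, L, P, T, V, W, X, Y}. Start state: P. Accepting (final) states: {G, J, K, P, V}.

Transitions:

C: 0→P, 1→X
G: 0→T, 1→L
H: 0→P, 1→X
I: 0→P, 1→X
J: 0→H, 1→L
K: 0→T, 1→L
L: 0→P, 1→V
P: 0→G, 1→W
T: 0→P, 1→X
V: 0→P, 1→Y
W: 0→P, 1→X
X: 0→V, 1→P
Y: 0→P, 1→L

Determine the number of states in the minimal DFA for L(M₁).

First remove the unreachable states {C,H,I,J,K}; 8 states remain.
P0 = {G,P,V} | {L,T,W,X,Y}.
Split {G,P,V} by δ(·,0) → {P,V} and {G}.
On input 0, block {P,V} splits into {P} and {V}.
On input 0, block {L,T,W,X,Y} splits into {L,T,W,Y} and {X}.
Split {L,T,W,Y} by δ(·,1) → {T,W} and {L} and {Y}.
No further refinement is possible. Final partition (7 blocks): {P} | {T,W} | {G} | {V} | {X} | {L} | {Y}.

7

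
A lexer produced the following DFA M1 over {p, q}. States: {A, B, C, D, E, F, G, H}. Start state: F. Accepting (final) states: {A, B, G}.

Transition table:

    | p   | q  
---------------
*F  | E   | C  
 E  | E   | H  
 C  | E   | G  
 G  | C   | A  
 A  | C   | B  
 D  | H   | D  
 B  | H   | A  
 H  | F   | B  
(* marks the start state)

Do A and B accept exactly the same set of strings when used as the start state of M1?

Yes

Reachable states from the start: {A,B,C,E,F,G,H}. Unreachable: {D} — drop them.
Initial partition by acceptance: {A,B,G} | {C,E,F,H}.
Split {C,E,F,H} by δ(·,q) → {C,H} and {E,F}.
The partition is now stable with 3 blocks: {A,B,G} | {C,H} | {E,F}.
A and B lie in the same block of the stable partition, so they are equivalent — no string distinguishes them.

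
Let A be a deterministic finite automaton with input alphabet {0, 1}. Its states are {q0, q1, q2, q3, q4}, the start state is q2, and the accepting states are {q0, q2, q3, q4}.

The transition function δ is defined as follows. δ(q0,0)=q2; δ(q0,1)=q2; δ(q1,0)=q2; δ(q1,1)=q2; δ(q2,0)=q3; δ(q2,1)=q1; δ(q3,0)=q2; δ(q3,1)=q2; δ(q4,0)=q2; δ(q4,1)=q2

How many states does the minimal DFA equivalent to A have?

3

States {q0,q4} cannot be reached from the start state, so discard them.
P0 = {q2,q3} | {q1}.
Refine {q2,q3} on symbol 1: members go to different blocks, giving {q2} and {q3}.
No further refinement is possible. Final partition (3 blocks): {q2} | {q1} | {q3}.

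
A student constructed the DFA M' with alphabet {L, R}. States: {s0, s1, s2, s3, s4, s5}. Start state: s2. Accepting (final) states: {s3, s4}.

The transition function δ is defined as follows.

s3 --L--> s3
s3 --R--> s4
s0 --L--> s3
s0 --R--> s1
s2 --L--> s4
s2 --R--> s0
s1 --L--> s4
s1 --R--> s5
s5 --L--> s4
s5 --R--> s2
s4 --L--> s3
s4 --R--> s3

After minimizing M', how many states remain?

Start with accepting vs non-accepting: {s3,s4} | {s0,s1,s2,s5}.
No further refinement is possible. Final partition (2 blocks): {s3,s4} | {s0,s1,s2,s5}.

2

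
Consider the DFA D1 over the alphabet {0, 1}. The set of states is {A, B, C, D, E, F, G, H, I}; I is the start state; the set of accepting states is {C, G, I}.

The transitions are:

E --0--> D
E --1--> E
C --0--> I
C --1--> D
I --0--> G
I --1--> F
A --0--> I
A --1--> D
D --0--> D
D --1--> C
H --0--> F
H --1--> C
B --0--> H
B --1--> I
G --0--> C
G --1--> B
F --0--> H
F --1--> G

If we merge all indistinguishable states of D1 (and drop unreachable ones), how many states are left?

Reachable states from the start: {B,C,D,F,G,H,I}. Unreachable: {A,E} — drop them.
P0 = {C,G,I} | {B,D,F,H}.
The partition is now stable with 2 blocks: {C,G,I} | {B,D,F,H}.

2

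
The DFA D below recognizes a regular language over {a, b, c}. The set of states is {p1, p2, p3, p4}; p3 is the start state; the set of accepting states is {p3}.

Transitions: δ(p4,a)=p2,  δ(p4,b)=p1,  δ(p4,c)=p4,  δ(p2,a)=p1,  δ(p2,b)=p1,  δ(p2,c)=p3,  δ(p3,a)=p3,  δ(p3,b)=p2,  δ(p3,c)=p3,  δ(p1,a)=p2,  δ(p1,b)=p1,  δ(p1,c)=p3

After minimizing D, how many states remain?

2

Reachable states from the start: {p1,p2,p3}. Unreachable: {p4} — drop them.
Start with accepting vs non-accepting: {p3} | {p1,p2}.
No further refinement is possible. Final partition (2 blocks): {p3} | {p1,p2}.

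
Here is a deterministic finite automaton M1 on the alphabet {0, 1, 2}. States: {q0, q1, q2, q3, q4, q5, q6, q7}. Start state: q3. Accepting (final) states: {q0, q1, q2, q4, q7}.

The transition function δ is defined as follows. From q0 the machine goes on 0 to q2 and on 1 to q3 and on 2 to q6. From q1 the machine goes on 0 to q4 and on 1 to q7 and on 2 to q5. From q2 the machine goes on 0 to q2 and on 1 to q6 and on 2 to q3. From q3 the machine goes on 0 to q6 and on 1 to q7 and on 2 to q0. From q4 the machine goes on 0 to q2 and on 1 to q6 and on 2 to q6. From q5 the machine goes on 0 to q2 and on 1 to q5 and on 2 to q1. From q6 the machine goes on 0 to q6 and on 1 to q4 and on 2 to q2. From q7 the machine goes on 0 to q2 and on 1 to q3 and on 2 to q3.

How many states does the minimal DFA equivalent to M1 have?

Reachable states from the start: {q0,q2,q3,q4,q6,q7}. Unreachable: {q1,q5} — drop them.
Start with accepting vs non-accepting: {q0,q2,q4,q7} | {q3,q6}.
The partition is now stable with 2 blocks: {q0,q2,q4,q7} | {q3,q6}.

2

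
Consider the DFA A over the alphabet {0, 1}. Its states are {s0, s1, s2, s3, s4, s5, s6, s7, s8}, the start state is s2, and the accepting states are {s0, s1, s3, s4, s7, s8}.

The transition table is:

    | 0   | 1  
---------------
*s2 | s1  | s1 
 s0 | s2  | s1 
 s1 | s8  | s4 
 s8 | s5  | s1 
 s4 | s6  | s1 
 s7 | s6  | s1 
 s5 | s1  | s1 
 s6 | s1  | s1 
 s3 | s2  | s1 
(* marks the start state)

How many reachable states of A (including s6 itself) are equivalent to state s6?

First remove the unreachable states {s0,s3,s7}; 6 states remain.
Start with accepting vs non-accepting: {s1,s4,s8} | {s2,s5,s6}.
Refine {s1,s4,s8} on symbol 0: members go to different blocks, giving {s4,s8} and {s1}.
Stable partition: {s4,s8} | {s2,s5,s6} | {s1} — 3 equivalence classes.
State s6 belongs to the block {s2,s5,s6}, which has 3 states.

3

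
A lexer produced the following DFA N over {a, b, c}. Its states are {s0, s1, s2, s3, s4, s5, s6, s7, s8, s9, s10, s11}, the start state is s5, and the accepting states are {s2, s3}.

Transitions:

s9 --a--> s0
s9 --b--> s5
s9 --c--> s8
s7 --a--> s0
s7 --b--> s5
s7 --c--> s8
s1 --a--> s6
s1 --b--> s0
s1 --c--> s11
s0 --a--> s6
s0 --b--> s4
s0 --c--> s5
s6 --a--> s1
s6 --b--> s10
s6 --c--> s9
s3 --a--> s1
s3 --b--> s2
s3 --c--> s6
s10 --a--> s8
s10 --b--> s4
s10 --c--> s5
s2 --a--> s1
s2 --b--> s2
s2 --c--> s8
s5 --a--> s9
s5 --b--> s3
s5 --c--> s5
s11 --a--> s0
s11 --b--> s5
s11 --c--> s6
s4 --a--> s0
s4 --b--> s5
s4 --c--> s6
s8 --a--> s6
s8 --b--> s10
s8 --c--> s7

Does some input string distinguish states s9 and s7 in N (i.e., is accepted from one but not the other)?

No

Start with accepting vs non-accepting: {s2,s3} | {s0,s1,s4,s5,s6,s7,s8,s9,s10,s11}.
On input b, block {s0,s1,s4,s5,s6,s7,s8,s9,s10,s11} splits into {s0,s1,s4,s6,s7,s8,s9,s10,s11} and {s5}.
On input b, block {s0,s1,s4,s6,s7,s8,s9,s10,s11} splits into {s0,s1,s6,s8,s10} and {s4,s7,s9,s11}.
On input b, block {s0,s1,s6,s8,s10} splits into {s1,s6,s8} and {s0,s10}.
The partition is now stable with 5 blocks: {s2,s3} | {s1,s6,s8} | {s5} | {s4,s7,s9,s11} | {s0,s10}.
s9 and s7 lie in the same block of the stable partition, so they are equivalent — no string distinguishes them.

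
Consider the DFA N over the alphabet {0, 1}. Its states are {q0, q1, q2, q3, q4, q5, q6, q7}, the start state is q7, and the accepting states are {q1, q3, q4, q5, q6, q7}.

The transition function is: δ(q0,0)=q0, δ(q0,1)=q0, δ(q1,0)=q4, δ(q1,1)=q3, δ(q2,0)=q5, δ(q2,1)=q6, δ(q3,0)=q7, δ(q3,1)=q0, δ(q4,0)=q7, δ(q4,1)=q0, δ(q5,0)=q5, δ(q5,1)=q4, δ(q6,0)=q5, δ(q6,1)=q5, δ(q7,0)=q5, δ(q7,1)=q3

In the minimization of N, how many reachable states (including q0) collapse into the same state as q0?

1

Reachable states from the start: {q0,q3,q4,q5,q7}. Unreachable: {q1,q2,q6} — drop them.
Initial partition by acceptance: {q3,q4,q5,q7} | {q0}.
Refine {q3,q4,q5,q7} on symbol 1: members go to different blocks, giving {q3,q4} and {q5,q7}.
No further refinement is possible. Final partition (3 blocks): {q3,q4} | {q0} | {q5,q7}.
State q0 belongs to the block {q0}, which has 1 states.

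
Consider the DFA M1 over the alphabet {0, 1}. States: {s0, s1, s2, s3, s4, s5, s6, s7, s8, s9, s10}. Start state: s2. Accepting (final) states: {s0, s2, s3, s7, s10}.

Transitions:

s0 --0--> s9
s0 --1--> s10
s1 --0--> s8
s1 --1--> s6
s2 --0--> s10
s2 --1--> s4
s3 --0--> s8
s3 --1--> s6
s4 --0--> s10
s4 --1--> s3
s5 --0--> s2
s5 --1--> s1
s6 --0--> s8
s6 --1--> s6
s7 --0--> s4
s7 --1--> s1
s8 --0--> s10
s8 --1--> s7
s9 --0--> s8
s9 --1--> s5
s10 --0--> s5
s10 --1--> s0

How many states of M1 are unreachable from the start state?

Every one of the 11 states is reachable from s2.

0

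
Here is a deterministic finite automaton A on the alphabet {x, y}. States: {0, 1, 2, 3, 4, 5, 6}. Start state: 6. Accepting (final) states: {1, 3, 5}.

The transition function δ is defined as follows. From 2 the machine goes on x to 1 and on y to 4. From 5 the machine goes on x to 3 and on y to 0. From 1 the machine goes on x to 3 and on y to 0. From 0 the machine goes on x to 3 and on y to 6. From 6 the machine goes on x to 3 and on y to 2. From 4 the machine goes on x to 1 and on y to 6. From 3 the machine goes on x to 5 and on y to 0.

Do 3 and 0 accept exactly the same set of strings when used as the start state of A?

No

P0 = {1,3,5} | {0,2,4,6}.
The partition is now stable with 2 blocks: {1,3,5} | {0,2,4,6}.
3 and 0 end up in different blocks, so they are distinguishable. For instance, the string 'ε' is accepted from only 3.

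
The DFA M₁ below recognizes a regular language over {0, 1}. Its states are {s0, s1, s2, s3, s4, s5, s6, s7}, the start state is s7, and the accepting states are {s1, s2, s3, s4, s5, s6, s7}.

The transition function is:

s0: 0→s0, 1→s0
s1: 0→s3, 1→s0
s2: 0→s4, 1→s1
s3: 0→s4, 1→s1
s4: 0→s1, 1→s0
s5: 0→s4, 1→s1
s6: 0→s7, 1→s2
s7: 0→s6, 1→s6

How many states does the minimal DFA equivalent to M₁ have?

Reachable states from the start: {s0,s1,s2,s3,s4,s6,s7}. Unreachable: {s5} — drop them.
Start with accepting vs non-accepting: {s1,s2,s3,s4,s6,s7} | {s0}.
Refine {s1,s2,s3,s4,s6,s7} on symbol 1: members go to different blocks, giving {s2,s3,s6,s7} and {s1,s4}.
On input 0, block {s2,s3,s6,s7} splits into {s2,s3} and {s6,s7}.
Split {s1,s4} by δ(·,0) → {s1} and {s4}.
Refine {s6,s7} on symbol 1: members go to different blocks, giving {s6} and {s7}.
The partition is now stable with 6 blocks: {s2,s3} | {s0} | {s1} | {s6} | {s4} | {s7}.

6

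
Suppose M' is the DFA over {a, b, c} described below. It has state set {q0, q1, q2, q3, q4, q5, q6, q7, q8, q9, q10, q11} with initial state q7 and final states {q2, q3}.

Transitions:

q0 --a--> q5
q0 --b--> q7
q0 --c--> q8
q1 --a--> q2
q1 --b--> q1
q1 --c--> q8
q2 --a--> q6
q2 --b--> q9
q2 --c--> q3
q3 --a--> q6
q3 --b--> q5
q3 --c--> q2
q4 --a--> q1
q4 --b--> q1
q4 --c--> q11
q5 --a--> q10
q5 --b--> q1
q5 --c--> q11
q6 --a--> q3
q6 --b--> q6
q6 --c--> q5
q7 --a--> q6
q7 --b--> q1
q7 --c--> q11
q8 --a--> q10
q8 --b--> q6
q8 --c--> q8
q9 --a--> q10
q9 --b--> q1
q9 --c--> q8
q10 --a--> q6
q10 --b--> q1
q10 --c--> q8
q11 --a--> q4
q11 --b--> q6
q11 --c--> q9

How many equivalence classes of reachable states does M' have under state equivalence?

Reachable states from the start: {q1,q2,q3,q4,q5,q6,q7,q8,q9,q10,q11}. Unreachable: {q0} — drop them.
Initial partition by acceptance: {q2,q3} | {q1,q4,q5,q6,q7,q8,q9,q10,q11}.
Split {q1,q4,q5,q6,q7,q8,q9,q10,q11} by δ(·,a) → {q4,q5,q7,q8,q9,q10,q11} and {q1,q6}.
Split {q4,q5,q7,q8,q9,q10,q11} by δ(·,a) → {q5,q8,q9,q11} and {q4,q7,q10}.
The partition is now stable with 4 blocks: {q2,q3} | {q5,q8,q9,q11} | {q1,q6} | {q4,q7,q10}.

4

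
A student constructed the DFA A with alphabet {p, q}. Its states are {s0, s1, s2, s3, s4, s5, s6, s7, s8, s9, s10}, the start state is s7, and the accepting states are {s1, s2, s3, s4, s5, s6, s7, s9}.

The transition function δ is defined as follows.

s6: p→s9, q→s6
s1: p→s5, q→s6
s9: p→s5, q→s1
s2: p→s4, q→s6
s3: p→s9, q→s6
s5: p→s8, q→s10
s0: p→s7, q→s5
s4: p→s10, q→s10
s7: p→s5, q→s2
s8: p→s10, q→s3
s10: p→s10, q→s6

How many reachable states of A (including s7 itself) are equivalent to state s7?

Reachable states from the start: {s1,s2,s3,s4,s5,s6,s7,s8,s9,s10}. Unreachable: {s0} — drop them.
Initial partition by acceptance: {s1,s2,s3,s4,s5,s6,s7,s9} | {s8,s10}.
On input p, block {s1,s2,s3,s4,s5,s6,s7,s9} splits into {s1,s2,s3,s6,s7,s9} and {s4,s5}.
On input p, block {s1,s2,s3,s6,s7,s9} splits into {s1,s2,s7,s9} and {s3,s6}.
Refine {s1,s2,s7,s9} on symbol q: members go to different blocks, giving {s1,s2} and {s7,s9}.
No further refinement is possible. Final partition (5 blocks): {s1,s2} | {s8,s10} | {s4,s5} | {s3,s6} | {s7,s9}.
State s7 belongs to the block {s7,s9}, which has 2 states.

2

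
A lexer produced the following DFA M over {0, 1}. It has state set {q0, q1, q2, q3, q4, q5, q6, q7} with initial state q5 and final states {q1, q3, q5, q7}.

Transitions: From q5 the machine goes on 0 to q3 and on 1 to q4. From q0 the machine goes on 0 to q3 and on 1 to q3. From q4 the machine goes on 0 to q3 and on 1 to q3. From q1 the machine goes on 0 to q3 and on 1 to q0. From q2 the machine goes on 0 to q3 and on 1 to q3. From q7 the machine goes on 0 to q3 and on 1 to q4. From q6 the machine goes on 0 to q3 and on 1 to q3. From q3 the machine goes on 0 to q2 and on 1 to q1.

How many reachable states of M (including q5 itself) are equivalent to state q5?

2

Reachable states from the start: {q0,q1,q2,q3,q4,q5}. Unreachable: {q6,q7} — drop them.
P0 = {q1,q3,q5} | {q0,q2,q4}.
Split {q1,q3,q5} by δ(·,0) → {q1,q5} and {q3}.
Stable partition: {q1,q5} | {q0,q2,q4} | {q3} — 3 equivalence classes.
The equivalence class containing q5 is {q1,q5}, of size 2.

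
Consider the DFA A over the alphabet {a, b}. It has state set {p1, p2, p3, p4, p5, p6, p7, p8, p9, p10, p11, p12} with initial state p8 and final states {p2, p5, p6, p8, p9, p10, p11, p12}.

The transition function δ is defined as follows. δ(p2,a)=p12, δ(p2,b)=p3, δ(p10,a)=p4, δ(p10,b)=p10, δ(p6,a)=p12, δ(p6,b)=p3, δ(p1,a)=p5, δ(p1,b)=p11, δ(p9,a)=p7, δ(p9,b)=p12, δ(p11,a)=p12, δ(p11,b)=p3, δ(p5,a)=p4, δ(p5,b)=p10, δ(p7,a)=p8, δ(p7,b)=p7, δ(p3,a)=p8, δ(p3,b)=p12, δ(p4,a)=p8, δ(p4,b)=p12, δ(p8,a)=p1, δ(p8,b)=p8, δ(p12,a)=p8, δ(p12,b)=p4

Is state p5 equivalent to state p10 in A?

Yes

Reachable states from the start: {p1,p3,p4,p5,p8,p10,p11,p12}. Unreachable: {p2,p6,p7,p9} — drop them.
P0 = {p5,p8,p10,p11,p12} | {p1,p3,p4}.
Refine {p5,p8,p10,p11,p12} on symbol a: members go to different blocks, giving {p5,p8,p10} and {p11,p12}.
Split {p11,p12} by δ(·,a) → {p11} and {p12}.
Refine {p1,p3,p4} on symbol b: members go to different blocks, giving {p3,p4} and {p1}.
Split {p5,p8,p10} by δ(·,a) → {p5,p10} and {p8}.
Stable partition: {p5,p10} | {p3,p4} | {p11} | {p12} | {p1} | {p8} — 6 equivalence classes.
p5 and p10 lie in the same block of the stable partition, so they are equivalent — no string distinguishes them.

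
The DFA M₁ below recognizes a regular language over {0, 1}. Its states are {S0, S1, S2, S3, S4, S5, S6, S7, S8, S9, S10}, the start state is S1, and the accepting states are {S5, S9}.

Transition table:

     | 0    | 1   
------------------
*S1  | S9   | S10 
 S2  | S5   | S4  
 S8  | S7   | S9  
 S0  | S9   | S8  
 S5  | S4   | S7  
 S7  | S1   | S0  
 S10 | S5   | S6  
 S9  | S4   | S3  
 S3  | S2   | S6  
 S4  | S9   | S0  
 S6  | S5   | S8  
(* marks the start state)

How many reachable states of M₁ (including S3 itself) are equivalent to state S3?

2

Start with accepting vs non-accepting: {S5,S9} | {S0,S1,S2,S3,S4,S6,S7,S8,S10}.
On input 0, block {S0,S1,S2,S3,S4,S6,S7,S8,S10} splits into {S0,S1,S2,S4,S6,S10} and {S3,S7,S8}.
On input 1, block {S0,S1,S2,S4,S6,S10} splits into {S1,S2,S4,S10} and {S0,S6}.
On input 1, block {S1,S2,S4,S10} splits into {S1,S2} and {S4,S10}.
Split {S3,S7,S8} by δ(·,0) → {S3,S7} and {S8}.
The partition is now stable with 6 blocks: {S5,S9} | {S1,S2} | {S3,S7} | {S0,S6} | {S4,S10} | {S8}.
The equivalence class containing S3 is {S3,S7}, of size 2.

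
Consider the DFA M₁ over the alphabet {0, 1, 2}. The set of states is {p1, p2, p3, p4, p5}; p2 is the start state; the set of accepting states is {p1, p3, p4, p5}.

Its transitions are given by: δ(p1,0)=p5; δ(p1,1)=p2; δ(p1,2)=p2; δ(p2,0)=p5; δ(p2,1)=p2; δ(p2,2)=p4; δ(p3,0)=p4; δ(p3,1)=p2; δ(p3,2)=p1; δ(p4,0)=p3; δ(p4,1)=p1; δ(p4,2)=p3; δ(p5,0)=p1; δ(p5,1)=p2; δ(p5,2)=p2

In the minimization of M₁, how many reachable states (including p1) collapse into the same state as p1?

2

Every state is reachable, so we keep all 5.
Initial partition by acceptance: {p1,p3,p4,p5} | {p2}.
Refine {p1,p3,p4,p5} on symbol 1: members go to different blocks, giving {p1,p3,p5} and {p4}.
Refine {p1,p3,p5} on symbol 0: members go to different blocks, giving {p1,p5} and {p3}.
Stable partition: {p1,p5} | {p2} | {p4} | {p3} — 4 equivalence classes.
The equivalence class containing p1 is {p1,p5}, of size 2.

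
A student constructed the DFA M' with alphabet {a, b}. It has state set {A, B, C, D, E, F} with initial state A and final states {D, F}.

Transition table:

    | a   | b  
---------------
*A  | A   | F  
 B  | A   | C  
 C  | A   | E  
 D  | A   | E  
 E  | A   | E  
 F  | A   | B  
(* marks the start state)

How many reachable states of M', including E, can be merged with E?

First remove the unreachable states {D}; 5 states remain.
Start with accepting vs non-accepting: {F} | {A,B,C,E}.
Refine {A,B,C,E} on symbol b: members go to different blocks, giving {B,C,E} and {A}.
No further refinement is possible. Final partition (3 blocks): {F} | {B,C,E} | {A}.
State E belongs to the block {B,C,E}, which has 3 states.

3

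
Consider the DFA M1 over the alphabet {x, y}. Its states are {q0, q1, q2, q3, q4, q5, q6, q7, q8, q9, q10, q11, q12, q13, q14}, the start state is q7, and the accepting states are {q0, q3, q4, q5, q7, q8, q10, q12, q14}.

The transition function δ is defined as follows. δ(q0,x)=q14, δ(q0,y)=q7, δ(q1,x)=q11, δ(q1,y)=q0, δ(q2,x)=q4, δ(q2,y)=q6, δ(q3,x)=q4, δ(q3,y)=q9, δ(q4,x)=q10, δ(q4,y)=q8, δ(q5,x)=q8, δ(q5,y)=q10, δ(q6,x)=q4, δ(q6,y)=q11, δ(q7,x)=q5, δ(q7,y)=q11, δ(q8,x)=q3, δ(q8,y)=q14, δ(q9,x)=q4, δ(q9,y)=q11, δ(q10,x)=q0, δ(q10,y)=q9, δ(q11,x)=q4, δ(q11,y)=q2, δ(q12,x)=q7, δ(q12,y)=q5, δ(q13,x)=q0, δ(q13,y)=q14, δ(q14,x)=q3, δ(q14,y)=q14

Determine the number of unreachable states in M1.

Starting at q7 and following transitions, the reachable set is {q0, q2, q3, q4, q5, q6, q7, q8, q9, q10, q11, q14}. That leaves q1, q12, q13 unreachable — 3 in total.

3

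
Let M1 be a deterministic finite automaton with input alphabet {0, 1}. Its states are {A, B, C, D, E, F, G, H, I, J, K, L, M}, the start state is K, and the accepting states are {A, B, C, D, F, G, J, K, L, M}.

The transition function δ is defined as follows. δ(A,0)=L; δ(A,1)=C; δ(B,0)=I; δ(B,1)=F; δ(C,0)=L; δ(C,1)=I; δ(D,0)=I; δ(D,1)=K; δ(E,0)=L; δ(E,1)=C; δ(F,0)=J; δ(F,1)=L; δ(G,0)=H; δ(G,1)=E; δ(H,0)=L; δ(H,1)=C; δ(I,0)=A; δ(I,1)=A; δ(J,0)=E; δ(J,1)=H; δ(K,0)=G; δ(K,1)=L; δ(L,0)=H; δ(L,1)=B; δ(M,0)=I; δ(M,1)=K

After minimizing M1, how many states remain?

States {D,M} cannot be reached from the start state, so discard them.
Start with accepting vs non-accepting: {A,B,C,F,G,J,K,L} | {E,H,I}.
Refine {A,B,C,F,G,J,K,L} on symbol 0: members go to different blocks, giving {A,C,F,K} and {B,G,J,L}.
Refine {A,C,F,K} on symbol 1: members go to different blocks, giving {F,K} and {A} and {C}.
Refine {E,H,I} on symbol 0: members go to different blocks, giving {E,H} and {I}.
Split {B,G,J,L} by δ(·,0) → {G,J,L} and {B}.
Refine {G,J,L} on symbol 1: members go to different blocks, giving {G,J} and {L}.
Stable partition: {F,K} | {E,H} | {G,J} | {A} | {C} | {I} | {B} | {L} — 8 equivalence classes.

8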